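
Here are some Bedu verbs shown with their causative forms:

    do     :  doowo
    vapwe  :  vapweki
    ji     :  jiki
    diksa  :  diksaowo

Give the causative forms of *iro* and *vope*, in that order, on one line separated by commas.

iroowo, vopeki

The alternation tracks the last vowel of the stem — -ki when the last vowel of the stem is a front vowel (*vapwe*, *ji*); -owo when the last vowel of the stem is a back vowel (*do*, *diksa*).
*iro* — last vowel /o/ (a back vowel) → -owo → *iroowo*.
*vope* — last vowel /e/ (a front vowel) → -ki → *vopeki*.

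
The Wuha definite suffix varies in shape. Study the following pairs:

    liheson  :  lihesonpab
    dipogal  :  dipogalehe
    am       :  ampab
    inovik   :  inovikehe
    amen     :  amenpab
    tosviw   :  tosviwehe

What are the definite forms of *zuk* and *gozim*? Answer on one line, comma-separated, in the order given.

zukehe, gozimpab

Looking at the final consonant of each stem: -pab when the stem ends in a nasal (*liheson*, *am*, *amen*); -ehe when the stem ends in a non-nasal consonant (*dipogal*, *inovik*, *tosviw*).
Since the final consonant of *zuk* is /k/ (non-nasal), it takes -ehe, giving *zukehe*.
Since the final consonant of *gozim* is /m/ (a nasal), it takes -pab, giving *gozimpab*.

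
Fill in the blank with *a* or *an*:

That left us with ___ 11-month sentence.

The indefinite article is chosen by the initial *sound* of the following word, not its spelling.
The number *11* is spoken "eleven", beginning with /ɪˈlɛvən/ — a vowel sound.
So the article is *an*: That left us with an 11-month sentence.

an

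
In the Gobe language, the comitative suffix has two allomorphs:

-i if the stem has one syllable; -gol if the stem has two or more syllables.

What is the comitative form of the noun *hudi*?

hudigol

With 2 syllables, *hudi* takes -gol → *hudigol*.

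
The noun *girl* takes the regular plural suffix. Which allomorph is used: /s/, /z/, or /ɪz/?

The stem *girl* ends in a voiced non-sibilant sound.
The plural suffix surfaces as /ɪz/ after sibilants, /s/ after other voiceless consonants, and /z/ after other voiced sounds.
So the plural -s on *girl* is pronounced /z/.

/z/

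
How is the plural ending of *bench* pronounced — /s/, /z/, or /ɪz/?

The stem *bench* ends in a sibilant (/s, z, ʃ, ʒ, tʃ, dʒ/).
The plural suffix surfaces as /ɪz/ after sibilants, /s/ after other voiceless consonants, and /z/ after other voiced sounds.
So the plural -s on *bench* is pronounced /ɪz/.

/ɪz/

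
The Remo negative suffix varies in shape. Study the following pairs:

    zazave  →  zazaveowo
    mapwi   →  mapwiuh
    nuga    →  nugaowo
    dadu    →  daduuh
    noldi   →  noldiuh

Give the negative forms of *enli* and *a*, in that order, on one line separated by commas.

The pattern is height harmony: -uh when the last vowel of the stem is a high vowel (*mapwi*, *dadu*, *noldi*); -owo when the last vowel of the stem is a non-high vowel (*zazave*, *nuga*).
The last vowel of *enli* is /i/, which is a high vowel, so the suffix is -uh, giving *enliuh*.
*a*: last vowel = /a/, a non-high vowel → -owo → *aowo*.

enliuh, aowo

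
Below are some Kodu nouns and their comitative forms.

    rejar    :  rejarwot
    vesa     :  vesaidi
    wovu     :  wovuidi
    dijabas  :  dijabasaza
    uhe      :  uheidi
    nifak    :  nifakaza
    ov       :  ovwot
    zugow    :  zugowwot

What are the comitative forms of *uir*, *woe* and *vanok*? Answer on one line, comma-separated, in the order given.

Looking at the final sound of each stem: -aza when the stem ends in a voiceless consonant (*dijabas*, *nifak*); -wot when the stem ends in a voiced consonant (*rejar*, *ov*, *zugow*); -idi when the stem ends in a vowel (*vesa*, *wovu*, *uhe*).
*uir*: final sound = /r/, a voiced consonant → -wot → *uirwot*.
*woe* — final sound /e/ (a vowel) → -idi → *woeidi*.
*vanok*: final sound = /k/, a voiceless consonant → -aza → *vanokaza*.

uirwot, woeidi, vanokaza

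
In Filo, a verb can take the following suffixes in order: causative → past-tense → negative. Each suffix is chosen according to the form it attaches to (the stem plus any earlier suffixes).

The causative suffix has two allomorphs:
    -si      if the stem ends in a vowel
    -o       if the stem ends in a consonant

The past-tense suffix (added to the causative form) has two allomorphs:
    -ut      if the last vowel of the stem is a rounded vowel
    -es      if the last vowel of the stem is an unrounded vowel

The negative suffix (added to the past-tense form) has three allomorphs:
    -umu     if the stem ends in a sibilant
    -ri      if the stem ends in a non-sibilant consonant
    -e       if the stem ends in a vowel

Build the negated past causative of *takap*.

takapoutri

Since the final sound of *takap* is /p/ (a consonant), it takes -o, giving *takapo*.
Since the last vowel of the causative form *takapo* is /o/ (a rounded vowel), it takes -ut, giving *takapout*.
The past-tense form *takapout* — final sound /t/ (a non-sibilant consonant) → -ri → *takapoutri*.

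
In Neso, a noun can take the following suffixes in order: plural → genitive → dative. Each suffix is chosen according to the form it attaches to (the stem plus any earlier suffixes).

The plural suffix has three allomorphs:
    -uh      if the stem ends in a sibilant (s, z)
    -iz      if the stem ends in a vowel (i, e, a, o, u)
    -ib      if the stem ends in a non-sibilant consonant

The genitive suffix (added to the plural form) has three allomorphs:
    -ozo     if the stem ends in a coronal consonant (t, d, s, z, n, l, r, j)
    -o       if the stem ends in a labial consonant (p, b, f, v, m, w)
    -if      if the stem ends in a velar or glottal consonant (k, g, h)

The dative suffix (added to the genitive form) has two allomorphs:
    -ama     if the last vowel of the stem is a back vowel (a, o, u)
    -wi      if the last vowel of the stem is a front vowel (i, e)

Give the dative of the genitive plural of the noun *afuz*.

*afuz*: final sound = /z/, a sibilant → -uh → *afuzuh*.
The plural form *afuzuh* — final consonant /h/ (velar/glottal) → -if → *afuzuhif*.
Since the last vowel of the genitive form *afuzuhif* is /i/ (a front vowel), it takes -wi, giving *afuzuhifwi*.

afuzuhifwi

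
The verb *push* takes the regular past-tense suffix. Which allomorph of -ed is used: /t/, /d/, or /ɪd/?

The stem *push* ends in a voiceless consonant other than /t/.
The -ed suffix is realized as /ɪd/ after /t, d/; as /t/ after other voiceless consonants; and as /d/ after other voiced sounds.
So -ed on *push* is pronounced /t/.

/t/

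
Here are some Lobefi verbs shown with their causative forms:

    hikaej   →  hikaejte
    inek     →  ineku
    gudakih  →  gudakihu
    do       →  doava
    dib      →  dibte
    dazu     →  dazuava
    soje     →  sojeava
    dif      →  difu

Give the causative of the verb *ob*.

obte

Looking at the final sound of each stem: -u when the stem ends in a voiceless consonant (*inek*, *gudakih*, *dif*); -te when the stem ends in a voiced consonant (*hikaej*, *dib*); -ava when the stem ends in a vowel (*do*, *dazu*, *soje*).
*ob*: final sound = /b/, a voiced consonant → -te → *obte*.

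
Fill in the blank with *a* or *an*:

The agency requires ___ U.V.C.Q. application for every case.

a

The indefinite article is chosen by the initial *sound* of the following word, not its spelling.
The initialism *U.V.C.Q.* is read letter by letter; the first letter, U, is pronounced /juː/, which begins with a consonant sound.
So the article is *a*: The agency requires a U.V.C.Q. application for every case.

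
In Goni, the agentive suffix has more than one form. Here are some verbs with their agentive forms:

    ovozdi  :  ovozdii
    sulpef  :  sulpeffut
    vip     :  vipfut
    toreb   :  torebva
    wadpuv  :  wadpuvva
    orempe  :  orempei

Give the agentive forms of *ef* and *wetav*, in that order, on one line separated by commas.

effut, wetavva

The suffix is conditioned by the final sound: -fut when the stem ends in a voiceless consonant (*sulpef*, *vip*); -va when the stem ends in a voiced consonant (*toreb*, *wadpuv*); -i when the stem ends in a vowel (*ovozdi*, *orempe*).
The final sound of *ef* is /f/, which is a voiceless consonant, so the suffix is -fut, giving *effut*.
*wetav* — final sound /v/ (a voiced consonant) → -va → *wetavva*.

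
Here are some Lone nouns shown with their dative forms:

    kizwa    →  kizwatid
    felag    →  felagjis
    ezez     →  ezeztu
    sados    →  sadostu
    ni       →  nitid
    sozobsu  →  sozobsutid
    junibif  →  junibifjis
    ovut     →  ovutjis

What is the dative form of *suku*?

Looking at the final sound of each stem: -tu when the stem ends in a sibilant (*ezez*, *sados*); -jis when the stem ends in a non-sibilant consonant (*felag*, *junibif*, *ovut*); -tid when the stem ends in a vowel (*kizwa*, *ni*, *sozobsu*).
*suku* — final sound /u/ (a vowel) → -tid → *sukutid*.

sukutid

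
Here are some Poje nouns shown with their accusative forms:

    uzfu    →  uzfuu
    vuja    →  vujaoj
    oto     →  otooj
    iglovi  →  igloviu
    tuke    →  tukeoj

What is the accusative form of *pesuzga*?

The suffix is conditioned by the last vowel: -u when the last vowel of the stem is a high vowel (*uzfu*, *iglovi*); -oj when the last vowel of the stem is a non-high vowel (*vuja*, *oto*, *tuke*).
*pesuzga*: last vowel = /a/, a non-high vowel → -oj → *pesuzgaoj*.

pesuzgaoj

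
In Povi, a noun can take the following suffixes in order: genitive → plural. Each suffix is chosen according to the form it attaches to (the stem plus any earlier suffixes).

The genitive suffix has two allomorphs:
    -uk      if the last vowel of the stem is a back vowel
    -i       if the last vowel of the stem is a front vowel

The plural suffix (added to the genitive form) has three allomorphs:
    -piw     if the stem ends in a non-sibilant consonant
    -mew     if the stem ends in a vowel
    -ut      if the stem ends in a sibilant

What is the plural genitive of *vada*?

*vada*: last vowel = /a/, a back vowel → -uk → *vadauk*.
The final sound of the genitive form *vadauk* is /k/, which is a non-sibilant consonant, so the plural suffix is -piw, giving *vadaukpiw*.

vadaukpiw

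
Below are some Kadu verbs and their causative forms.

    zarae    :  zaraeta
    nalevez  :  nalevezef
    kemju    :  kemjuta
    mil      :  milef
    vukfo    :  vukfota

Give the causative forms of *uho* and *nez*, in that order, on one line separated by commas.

The suffix is conditioned by the final sound: -ef when the stem ends in a consonant (*nalevez*, *mil*); -ta when the stem ends in a vowel (*zarae*, *kemju*, *vukfo*).
Since the final sound of *uho* is /o/ (a vowel), it takes -ta, giving *uhota*.
*nez*: final sound = /z/, a consonant → -ef → *nezef*.

uhota, nezef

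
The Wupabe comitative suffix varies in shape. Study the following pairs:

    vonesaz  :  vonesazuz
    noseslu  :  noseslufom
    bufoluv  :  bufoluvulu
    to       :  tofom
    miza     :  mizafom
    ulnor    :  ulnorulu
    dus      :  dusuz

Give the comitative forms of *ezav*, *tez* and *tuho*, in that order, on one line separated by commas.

The suffix is conditioned by the final sound: -uz when the stem ends in a sibilant (*vonesaz*, *dus*); -ulu when the stem ends in a non-sibilant consonant (*bufoluv*, *ulnor*); -fom when the stem ends in a vowel (*noseslu*, *to*, *miza*).
*ezav* — final sound /v/ (a non-sibilant consonant) → -ulu → *ezavulu*.
Since the final sound of *tez* is /z/ (a sibilant), it takes -uz, giving *tezuz*.
The final sound of *tuho* is /o/, which is a vowel, so the suffix is -fom, giving *tuhofom*.

ezavulu, tezuz, tuhofom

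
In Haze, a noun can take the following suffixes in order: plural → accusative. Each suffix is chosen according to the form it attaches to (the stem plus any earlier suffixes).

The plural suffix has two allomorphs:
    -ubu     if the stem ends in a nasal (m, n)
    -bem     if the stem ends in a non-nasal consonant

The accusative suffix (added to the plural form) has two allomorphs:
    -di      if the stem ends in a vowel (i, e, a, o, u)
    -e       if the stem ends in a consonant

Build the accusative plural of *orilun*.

orilunubudi

Since the final consonant of *orilun* is /n/ (a nasal), it takes -ubu, giving *orilunubu*.
The plural form *orilunubu* — final sound /u/ (a vowel) → -di → *orilunubudi*.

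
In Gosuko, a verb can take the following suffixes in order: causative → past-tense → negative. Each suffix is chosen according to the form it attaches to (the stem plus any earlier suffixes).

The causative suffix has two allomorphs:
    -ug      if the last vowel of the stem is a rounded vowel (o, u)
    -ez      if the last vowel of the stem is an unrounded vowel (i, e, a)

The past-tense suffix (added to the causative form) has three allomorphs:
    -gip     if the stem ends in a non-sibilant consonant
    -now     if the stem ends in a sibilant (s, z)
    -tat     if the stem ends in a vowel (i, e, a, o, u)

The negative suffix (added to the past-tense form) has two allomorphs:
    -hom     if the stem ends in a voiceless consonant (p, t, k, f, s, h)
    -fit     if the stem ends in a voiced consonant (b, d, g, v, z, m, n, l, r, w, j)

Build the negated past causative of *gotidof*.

gotidofuggiphom

*gotidof* — last vowel /o/ (a rounded vowel) → -ug → *gotidofug*.
Since the final sound of the causative form *gotidofug* is /g/ (a non-sibilant consonant), it takes -gip, giving *gotidofuggip*.
The final consonant of the past-tense form *gotidofuggip* is /p/, which is voiceless, so the negative suffix is -hom, giving *gotidofuggiphom*.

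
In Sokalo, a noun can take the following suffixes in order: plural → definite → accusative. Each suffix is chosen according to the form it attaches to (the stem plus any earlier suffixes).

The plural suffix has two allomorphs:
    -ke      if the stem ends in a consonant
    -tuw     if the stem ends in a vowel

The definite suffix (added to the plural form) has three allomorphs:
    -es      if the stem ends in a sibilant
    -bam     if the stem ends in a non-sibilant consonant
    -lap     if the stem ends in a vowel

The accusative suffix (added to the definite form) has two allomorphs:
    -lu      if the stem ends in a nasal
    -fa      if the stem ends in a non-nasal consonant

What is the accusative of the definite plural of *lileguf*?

*lileguf*: final sound = /f/, a consonant → -ke → *lilegufke*.
The plural form *lilegufke* — final sound /e/ (a vowel) → -lap → *lilegufkelap*.
The final consonant of the definite form *lilegufkelap* is /p/, which is non-nasal, so the accusative suffix is -fa, giving *lilegufkelapfa*.

lilegufkelapfa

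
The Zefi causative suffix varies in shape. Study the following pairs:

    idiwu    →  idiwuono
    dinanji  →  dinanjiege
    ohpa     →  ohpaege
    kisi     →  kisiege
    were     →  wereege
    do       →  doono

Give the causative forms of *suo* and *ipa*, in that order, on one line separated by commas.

suoono, ipaege

The pattern is rounding harmony: -ono when the last vowel of the stem is a rounded vowel (*idiwu*, *do*); -ege when the last vowel of the stem is an unrounded vowel (*dinanji*, *ohpa*, *kisi*, *were*).
Since the last vowel of *suo* is /o/ (a rounded vowel), it takes -ono, giving *suoono*.
Since the last vowel of *ipa* is /a/ (an unrounded vowel), it takes -ege, giving *ipaege*.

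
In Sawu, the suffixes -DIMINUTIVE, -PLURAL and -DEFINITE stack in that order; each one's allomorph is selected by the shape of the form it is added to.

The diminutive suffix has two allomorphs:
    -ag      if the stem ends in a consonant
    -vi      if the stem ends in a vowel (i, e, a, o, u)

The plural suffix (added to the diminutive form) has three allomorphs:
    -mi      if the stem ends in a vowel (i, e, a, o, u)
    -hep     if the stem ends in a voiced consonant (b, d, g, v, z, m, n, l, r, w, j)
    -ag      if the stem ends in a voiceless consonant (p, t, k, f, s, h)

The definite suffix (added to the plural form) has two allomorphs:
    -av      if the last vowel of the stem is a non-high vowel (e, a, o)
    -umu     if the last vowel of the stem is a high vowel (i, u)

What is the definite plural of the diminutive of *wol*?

The final sound of *wol* is /l/, which is a consonant, so the diminutive suffix is -ag, giving *wolag*.
The diminutive form *wolag*: final sound = /g/, a voiced consonant → -hep → *wolaghep*.
Since the last vowel of the plural form *wolaghep* is /e/ (a non-high vowel), it takes -av, giving *wolaghepav*.

wolaghepav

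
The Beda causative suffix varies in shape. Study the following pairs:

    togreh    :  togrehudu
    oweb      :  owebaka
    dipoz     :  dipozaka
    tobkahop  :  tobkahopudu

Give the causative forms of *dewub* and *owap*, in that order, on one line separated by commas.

dewubaka, owapudu

The suffix is conditioned by the final consonant: -udu when the stem ends in a voiceless consonant (*togreh*, *tobkahop*); -aka when the stem ends in a voiced consonant (*oweb*, *dipoz*).
*dewub* — final consonant /b/ (voiced) → -aka → *dewubaka*.
Since the final consonant of *owap* is /p/ (voiceless), it takes -udu, giving *owapudu*.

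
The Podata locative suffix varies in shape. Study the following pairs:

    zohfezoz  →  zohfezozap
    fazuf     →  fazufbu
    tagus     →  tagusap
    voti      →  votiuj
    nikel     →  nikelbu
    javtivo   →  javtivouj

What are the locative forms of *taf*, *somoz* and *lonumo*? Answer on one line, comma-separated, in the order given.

The suffix is conditioned by the final sound: -ap when the stem ends in a sibilant (*zohfezoz*, *tagus*); -bu when the stem ends in a non-sibilant consonant (*fazuf*, *nikel*); -uj when the stem ends in a vowel (*voti*, *javtivo*).
*taf* — final sound /f/ (a non-sibilant consonant) → -bu → *tafbu*.
*somoz* — final sound /z/ (a sibilant) → -ap → *somozap*.
The final sound of *lonumo* is /o/, which is a vowel, so the suffix is -uj, giving *lonumouj*.

tafbu, somozap, lonumouj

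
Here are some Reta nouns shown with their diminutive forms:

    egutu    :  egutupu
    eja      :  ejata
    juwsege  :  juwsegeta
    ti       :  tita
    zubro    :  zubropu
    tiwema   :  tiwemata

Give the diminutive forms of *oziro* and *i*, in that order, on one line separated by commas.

oziropu, ita

The suffix is conditioned by the last vowel: -pu when the last vowel of the stem is a rounded vowel (*egutu*, *zubro*); -ta when the last vowel of the stem is an unrounded vowel (*eja*, *juwsege*, *ti*, *tiwema*).
The last vowel of *oziro* is /o/, which is a rounded vowel, so the suffix is -pu, giving *oziropu*.
The last vowel of *i* is /i/, which is an unrounded vowel, so the suffix is -ta, giving *ita*.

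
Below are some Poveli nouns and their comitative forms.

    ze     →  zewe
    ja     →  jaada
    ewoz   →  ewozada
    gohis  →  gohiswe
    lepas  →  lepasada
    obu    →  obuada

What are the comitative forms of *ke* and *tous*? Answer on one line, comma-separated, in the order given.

kewe, tousada

The alternation tracks the last vowel of the stem — -we when the last vowel of the stem is a front vowel (*ze*, *gohis*); -ada when the last vowel of the stem is a back vowel (*ja*, *ewoz*, *lepas*, *obu*).
The last vowel of *ke* is /e/, which is a front vowel, so the suffix is -we, giving *kewe*.
The last vowel of *tous* is /u/, which is a back vowel, so the suffix is -ada, giving *tousada*.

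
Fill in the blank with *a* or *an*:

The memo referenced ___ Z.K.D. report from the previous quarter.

The indefinite article is chosen by the initial *sound* of the following word, not its spelling.
The initialism *Z.K.D.* is read letter by letter; the first letter, Z, is pronounced /ziː/, which begins with a consonant sound.
So the article is *a*: The memo referenced a Z.K.D. report from the previous quarter.

a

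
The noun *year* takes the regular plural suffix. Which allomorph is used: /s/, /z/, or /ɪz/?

/z/

The stem *year* ends in a voiced non-sibilant sound.
The plural suffix surfaces as /ɪz/ after sibilants, /s/ after other voiceless consonants, and /z/ after other voiced sounds.
So the plural -s on *year* is pronounced /z/.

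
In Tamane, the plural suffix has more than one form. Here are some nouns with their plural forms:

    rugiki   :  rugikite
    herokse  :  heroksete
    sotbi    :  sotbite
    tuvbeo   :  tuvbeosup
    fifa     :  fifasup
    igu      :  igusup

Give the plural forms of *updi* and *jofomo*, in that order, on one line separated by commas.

updite, jofomosup

The pattern is front/back vowel harmony: -te when the last vowel of the stem is a front vowel (*rugiki*, *herokse*, *sotbi*); -sup when the last vowel of the stem is a back vowel (*tuvbeo*, *fifa*, *igu*).
The last vowel of *updi* is /i/, which is a front vowel, so the suffix is -te, giving *updite*.
*jofomo* — last vowel /o/ (a back vowel) → -sup → *jofomosup*.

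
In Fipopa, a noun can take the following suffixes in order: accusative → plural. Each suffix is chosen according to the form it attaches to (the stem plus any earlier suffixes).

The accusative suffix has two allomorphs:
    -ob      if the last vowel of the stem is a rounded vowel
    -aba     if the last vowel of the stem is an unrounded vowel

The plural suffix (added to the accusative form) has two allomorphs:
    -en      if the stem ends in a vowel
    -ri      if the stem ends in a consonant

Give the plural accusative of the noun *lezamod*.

The last vowel of *lezamod* is /o/, which is a rounded vowel, so the accusative suffix is -ob, giving *lezamodob*.
Since the final sound of the accusative form *lezamodob* is /b/ (a consonant), it takes -ri, giving *lezamodobri*.

lezamodobri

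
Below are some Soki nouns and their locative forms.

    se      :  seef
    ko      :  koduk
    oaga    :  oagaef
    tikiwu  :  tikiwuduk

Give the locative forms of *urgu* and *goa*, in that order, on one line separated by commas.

The pattern is rounding harmony: -duk when the last vowel of the stem is a rounded vowel (*ko*, *tikiwu*); -ef when the last vowel of the stem is an unrounded vowel (*se*, *oaga*).
The last vowel of *urgu* is /u/, which is a rounded vowel, so the suffix is -duk, giving *urguduk*.
*goa* — last vowel /a/ (an unrounded vowel) → -ef → *goaef*.

urguduk, goaef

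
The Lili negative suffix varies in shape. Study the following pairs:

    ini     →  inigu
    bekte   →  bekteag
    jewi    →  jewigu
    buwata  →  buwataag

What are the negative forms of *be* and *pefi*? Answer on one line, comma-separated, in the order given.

beag, pefigu

The suffix is conditioned by the last vowel: -gu when the last vowel of the stem is a high vowel (*ini*, *jewi*); -ag when the last vowel of the stem is a non-high vowel (*bekte*, *buwata*).
The last vowel of *be* is /e/, which is a non-high vowel, so the suffix is -ag, giving *beag*.
*pefi* — last vowel /i/ (a high vowel) → -gu → *pefigu*.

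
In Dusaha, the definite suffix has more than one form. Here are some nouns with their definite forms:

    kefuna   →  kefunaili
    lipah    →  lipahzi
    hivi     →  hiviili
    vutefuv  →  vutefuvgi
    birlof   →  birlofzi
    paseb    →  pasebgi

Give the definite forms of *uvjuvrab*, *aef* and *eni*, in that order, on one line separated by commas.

uvjuvrabgi, aefzi, eniili

The suffix is conditioned by the final sound: -zi when the stem ends in a voiceless consonant (*lipah*, *birlof*); -gi when the stem ends in a voiced consonant (*vutefuv*, *paseb*); -ili when the stem ends in a vowel (*kefuna*, *hivi*).
*uvjuvrab* — final sound /b/ (a voiced consonant) → -gi → *uvjuvrabgi*.
*aef* — final sound /f/ (a voiceless consonant) → -zi → *aefzi*.
*eni*: final sound = /i/, a vowel → -ili → *eniili*.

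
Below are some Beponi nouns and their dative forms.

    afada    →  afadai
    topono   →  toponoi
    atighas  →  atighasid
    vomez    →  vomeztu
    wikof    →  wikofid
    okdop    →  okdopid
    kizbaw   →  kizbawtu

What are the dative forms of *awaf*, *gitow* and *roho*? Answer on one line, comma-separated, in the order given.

Looking at the final sound of each stem: -id when the stem ends in a voiceless consonant (*atighas*, *wikof*, *okdop*); -tu when the stem ends in a voiced consonant (*vomez*, *kizbaw*); -i when the stem ends in a vowel (*afada*, *topono*).
*awaf*: final sound = /f/, a voiceless consonant → -id → *awafid*.
*gitow* — final sound /w/ (a voiced consonant) → -tu → *gitowtu*.
*roho*: final sound = /o/, a vowel → -i → *rohoi*.

awafid, gitowtu, rohoi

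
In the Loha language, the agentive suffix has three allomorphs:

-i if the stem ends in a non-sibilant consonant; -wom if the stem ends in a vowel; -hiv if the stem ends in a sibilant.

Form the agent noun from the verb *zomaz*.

Since the final sound of *zomaz* is /z/ (a sibilant), it takes -hiv, giving *zomazhiv*.

zomazhiv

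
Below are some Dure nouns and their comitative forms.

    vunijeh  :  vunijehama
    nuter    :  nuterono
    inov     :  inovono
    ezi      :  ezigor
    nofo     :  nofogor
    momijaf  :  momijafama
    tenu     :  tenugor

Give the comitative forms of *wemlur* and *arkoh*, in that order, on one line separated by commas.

wemlurono, arkohama

The pattern is voicing of the final sound: -ama when the stem ends in a voiceless consonant (*vunijeh*, *momijaf*); -ono when the stem ends in a voiced consonant (*nuter*, *inov*); -gor when the stem ends in a vowel (*ezi*, *nofo*, *tenu*).
*wemlur* — final sound /r/ (a voiced consonant) → -ono → *wemlurono*.
*arkoh* — final sound /h/ (a voiceless consonant) → -ama → *arkohama*.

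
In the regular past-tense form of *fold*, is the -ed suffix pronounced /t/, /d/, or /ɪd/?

/ɪd/

The stem *fold* ends in /t/ or /d/.
The -ed suffix is realized as /ɪd/ after /t, d/; as /t/ after other voiceless consonants; and as /d/ after other voiced sounds.
So -ed on *fold* is pronounced /ɪd/.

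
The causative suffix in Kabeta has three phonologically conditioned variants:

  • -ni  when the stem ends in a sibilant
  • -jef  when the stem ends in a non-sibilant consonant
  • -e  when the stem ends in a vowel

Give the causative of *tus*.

Since the final sound of *tus* is /s/ (a sibilant), it takes -ni, giving *tusni*.

tusni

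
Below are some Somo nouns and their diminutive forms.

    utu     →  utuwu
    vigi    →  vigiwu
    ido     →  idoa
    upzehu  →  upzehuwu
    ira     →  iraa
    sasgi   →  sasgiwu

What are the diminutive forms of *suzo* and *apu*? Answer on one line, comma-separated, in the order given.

The alternation tracks the last vowel of the stem — -wu when the last vowel of the stem is a high vowel (*utu*, *vigi*, *upzehu*, *sasgi*); -a when the last vowel of the stem is a non-high vowel (*ido*, *ira*).
The last vowel of *suzo* is /o/, which is a non-high vowel, so the suffix is -a, giving *suzoa*.
Since the last vowel of *apu* is /u/ (a high vowel), it takes -wu, giving *apuwu*.

suzoa, apuwu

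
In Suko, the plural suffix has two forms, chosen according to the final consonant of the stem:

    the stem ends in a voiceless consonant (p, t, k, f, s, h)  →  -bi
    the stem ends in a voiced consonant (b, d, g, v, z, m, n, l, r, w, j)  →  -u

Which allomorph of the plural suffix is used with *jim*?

The final consonant of *jim* is /m/, which is voiced, so the suffix is -u.

-u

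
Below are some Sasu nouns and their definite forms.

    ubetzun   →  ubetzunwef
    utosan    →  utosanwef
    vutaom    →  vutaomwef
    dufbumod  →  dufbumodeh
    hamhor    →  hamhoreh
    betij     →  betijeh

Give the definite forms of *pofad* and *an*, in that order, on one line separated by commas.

The pattern is nasality of the final consonant: -wef when the stem ends in a nasal (*ubetzun*, *utosan*, *vutaom*); -eh when the stem ends in a non-nasal consonant (*dufbumod*, *hamhor*, *betij*).
The final consonant of *pofad* is /d/, which is non-nasal, so the suffix is -eh, giving *pofadeh*.
*an* — final consonant /n/ (a nasal) → -wef → *anwef*.

pofadeh, anwef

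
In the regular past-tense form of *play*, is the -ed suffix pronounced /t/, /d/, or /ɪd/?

/d/

The stem *play* ends in a voiced sound other than /d/.
The -ed suffix is realized as /ɪd/ after /t, d/; as /t/ after other voiceless consonants; and as /d/ after other voiced sounds.
So -ed on *play* is pronounced /d/.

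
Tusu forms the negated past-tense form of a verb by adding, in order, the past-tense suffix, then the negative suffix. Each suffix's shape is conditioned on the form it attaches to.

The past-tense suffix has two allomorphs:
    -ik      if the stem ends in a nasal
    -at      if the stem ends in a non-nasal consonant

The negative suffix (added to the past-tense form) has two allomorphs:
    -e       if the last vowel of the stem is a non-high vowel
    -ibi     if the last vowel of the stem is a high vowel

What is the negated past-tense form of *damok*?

damokate

The final consonant of *damok* is /k/, which is non-nasal, so the past-tense suffix is -at, giving *damokat*.
The last vowel of the past-tense form *damokat* is /a/, which is a non-high vowel, so the negative suffix is -e, giving *damokate*.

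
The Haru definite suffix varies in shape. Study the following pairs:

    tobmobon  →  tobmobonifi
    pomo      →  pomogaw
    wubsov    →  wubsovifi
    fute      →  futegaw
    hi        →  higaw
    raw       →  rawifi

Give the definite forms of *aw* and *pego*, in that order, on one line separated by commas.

The suffix is conditioned by the final sound: -ifi when the stem ends in a consonant (*tobmobon*, *wubsov*, *raw*); -gaw when the stem ends in a vowel (*pomo*, *fute*, *hi*).
Since the final sound of *aw* is /w/ (a consonant), it takes -ifi, giving *awifi*.
Since the final sound of *pego* is /o/ (a vowel), it takes -gaw, giving *pegogaw*.

awifi, pegogaw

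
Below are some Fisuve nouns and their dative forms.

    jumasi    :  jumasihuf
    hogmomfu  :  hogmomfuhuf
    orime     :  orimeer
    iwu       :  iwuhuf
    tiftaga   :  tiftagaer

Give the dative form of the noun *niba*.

The alternation tracks the last vowel of the stem — -huf when the last vowel of the stem is a high vowel (*jumasi*, *hogmomfu*, *iwu*); -er when the last vowel of the stem is a non-high vowel (*orime*, *tiftaga*).
The last vowel of *niba* is /a/, which is a non-high vowel, so the suffix is -er, giving *nibaer*.

nibaer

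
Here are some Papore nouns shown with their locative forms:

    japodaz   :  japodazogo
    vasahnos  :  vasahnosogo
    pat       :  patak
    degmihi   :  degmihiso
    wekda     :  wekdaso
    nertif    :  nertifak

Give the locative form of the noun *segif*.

Looking at the final sound of each stem: -ogo when the stem ends in a sibilant (*japodaz*, *vasahnos*); -ak when the stem ends in a non-sibilant consonant (*pat*, *nertif*); -so when the stem ends in a vowel (*degmihi*, *wekda*).
*segif*: final sound = /f/, a non-sibilant consonant → -ak → *segifak*.

segifak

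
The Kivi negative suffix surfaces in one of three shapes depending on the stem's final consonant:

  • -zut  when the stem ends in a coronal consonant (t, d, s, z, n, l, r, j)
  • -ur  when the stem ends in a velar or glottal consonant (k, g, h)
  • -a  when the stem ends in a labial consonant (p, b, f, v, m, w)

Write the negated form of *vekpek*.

vekpekur

*vekpek*: final consonant = /k/, velar/glottal → -ur → *vekpekur*.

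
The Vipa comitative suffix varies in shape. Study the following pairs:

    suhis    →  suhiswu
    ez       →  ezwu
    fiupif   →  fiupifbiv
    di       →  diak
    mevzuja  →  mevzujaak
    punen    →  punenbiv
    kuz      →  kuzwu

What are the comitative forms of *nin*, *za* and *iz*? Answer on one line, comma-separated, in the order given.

Looking at the final sound of each stem: -wu when the stem ends in a sibilant (*suhis*, *ez*, *kuz*); -biv when the stem ends in a non-sibilant consonant (*fiupif*, *punen*); -ak when the stem ends in a vowel (*di*, *mevzuja*).
*nin* — final sound /n/ (a non-sibilant consonant) → -biv → *ninbiv*.
*za*: final sound = /a/, a vowel → -ak → *zaak*.
Since the final sound of *iz* is /z/ (a sibilant), it takes -wu, giving *izwu*.

ninbiv, zaak, izwu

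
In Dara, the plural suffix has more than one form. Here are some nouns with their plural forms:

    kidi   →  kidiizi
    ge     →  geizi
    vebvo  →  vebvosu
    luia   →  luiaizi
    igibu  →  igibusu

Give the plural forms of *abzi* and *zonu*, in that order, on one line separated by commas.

The pattern is rounding harmony: -su when the last vowel of the stem is a rounded vowel (*vebvo*, *igibu*); -izi when the last vowel of the stem is an unrounded vowel (*kidi*, *ge*, *luia*).
Since the last vowel of *abzi* is /i/ (an unrounded vowel), it takes -izi, giving *abziizi*.
Since the last vowel of *zonu* is /u/ (a rounded vowel), it takes -su, giving *zonusu*.

abziizi, zonusu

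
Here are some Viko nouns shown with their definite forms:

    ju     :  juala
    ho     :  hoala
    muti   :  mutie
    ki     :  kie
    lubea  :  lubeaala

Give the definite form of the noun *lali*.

The pattern is front/back vowel harmony: -e when the last vowel of the stem is a front vowel (*muti*, *ki*); -ala when the last vowel of the stem is a back vowel (*ju*, *ho*, *lubea*).
Since the last vowel of *lali* is /i/ (a front vowel), it takes -e, giving *lalie*.

lalie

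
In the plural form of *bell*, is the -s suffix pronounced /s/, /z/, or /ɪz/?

/z/

The stem *bell* ends in a voiced non-sibilant sound.
The plural suffix surfaces as /ɪz/ after sibilants, /s/ after other voiceless consonants, and /z/ after other voiced sounds.
So the plural -s on *bell* is pronounced /z/.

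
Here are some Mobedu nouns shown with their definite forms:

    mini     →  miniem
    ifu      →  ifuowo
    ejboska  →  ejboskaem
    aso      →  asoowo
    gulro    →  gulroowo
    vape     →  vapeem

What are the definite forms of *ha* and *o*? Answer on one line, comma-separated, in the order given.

The alternation tracks the last vowel of the stem — -owo when the last vowel of the stem is a rounded vowel (*ifu*, *aso*, *gulro*); -em when the last vowel of the stem is an unrounded vowel (*mini*, *ejboska*, *vape*).
Since the last vowel of *ha* is /a/ (an unrounded vowel), it takes -em, giving *haem*.
*o* — last vowel /o/ (a rounded vowel) → -owo → *oowo*.

haem, oowo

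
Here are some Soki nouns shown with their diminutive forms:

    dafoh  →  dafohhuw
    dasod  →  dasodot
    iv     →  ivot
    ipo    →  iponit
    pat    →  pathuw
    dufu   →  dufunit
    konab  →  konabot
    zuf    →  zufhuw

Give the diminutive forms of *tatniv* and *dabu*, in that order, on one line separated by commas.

tatnivot, dabunit

The alternation tracks the final sound of the stem — -huw when the stem ends in a voiceless consonant (*dafoh*, *pat*, *zuf*); -ot when the stem ends in a voiced consonant (*dasod*, *iv*, *konab*); -nit when the stem ends in a vowel (*ipo*, *dufu*).
*tatniv* — final sound /v/ (a voiced consonant) → -ot → *tatnivot*.
Since the final sound of *dabu* is /u/ (a vowel), it takes -nit, giving *dabunit*.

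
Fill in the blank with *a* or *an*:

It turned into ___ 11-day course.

an

The indefinite article is chosen by the initial *sound* of the following word, not its spelling.
The number *11* is spoken "eleven", beginning with /ɪˈlɛvən/ — a vowel sound.
So the article is *an*: It turned into an 11-day course.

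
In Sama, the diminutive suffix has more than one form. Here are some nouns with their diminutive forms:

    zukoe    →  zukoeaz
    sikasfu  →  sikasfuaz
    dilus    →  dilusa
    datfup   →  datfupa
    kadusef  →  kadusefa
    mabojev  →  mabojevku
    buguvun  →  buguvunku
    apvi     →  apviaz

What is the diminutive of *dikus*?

dikusa

The alternation tracks the final sound of the stem — -a when the stem ends in a voiceless consonant (*dilus*, *datfup*, *kadusef*); -ku when the stem ends in a voiced consonant (*mabojev*, *buguvun*); -az when the stem ends in a vowel (*zukoe*, *sikasfu*, *apvi*).
Since the final sound of *dikus* is /s/ (a voiceless consonant), it takes -a, giving *dikusa*.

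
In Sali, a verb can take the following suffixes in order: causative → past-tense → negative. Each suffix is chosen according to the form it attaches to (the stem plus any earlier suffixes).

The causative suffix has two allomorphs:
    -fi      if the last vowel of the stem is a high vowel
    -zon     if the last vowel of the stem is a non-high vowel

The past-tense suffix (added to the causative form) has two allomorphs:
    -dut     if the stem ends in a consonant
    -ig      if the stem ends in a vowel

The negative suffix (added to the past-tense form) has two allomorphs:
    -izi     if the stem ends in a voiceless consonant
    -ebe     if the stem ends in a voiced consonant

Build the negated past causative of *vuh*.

vuhfiigebe

The last vowel of *vuh* is /u/, which is a high vowel, so the causative suffix is -fi, giving *vuhfi*.
The final sound of the causative form *vuhfi* is /i/, which is a vowel, so the past-tense suffix is -ig, giving *vuhfiig*.
Since the final consonant of the past-tense form *vuhfiig* is /g/ (voiced), it takes -ebe, giving *vuhfiigebe*.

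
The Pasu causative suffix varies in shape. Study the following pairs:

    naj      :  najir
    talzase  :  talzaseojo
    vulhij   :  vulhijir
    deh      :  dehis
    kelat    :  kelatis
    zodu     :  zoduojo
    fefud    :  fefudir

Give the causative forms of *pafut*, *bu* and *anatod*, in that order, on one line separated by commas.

pafutis, buojo, anatodir

The alternation tracks the final sound of the stem — -is when the stem ends in a voiceless consonant (*deh*, *kelat*); -ir when the stem ends in a voiced consonant (*naj*, *vulhij*, *fefud*); -ojo when the stem ends in a vowel (*talzase*, *zodu*).
The final sound of *pafut* is /t/, which is a voiceless consonant, so the suffix is -is, giving *pafutis*.
*bu*: final sound = /u/, a vowel → -ojo → *buojo*.
*anatod*: final sound = /d/, a voiced consonant → -ir → *anatodir*.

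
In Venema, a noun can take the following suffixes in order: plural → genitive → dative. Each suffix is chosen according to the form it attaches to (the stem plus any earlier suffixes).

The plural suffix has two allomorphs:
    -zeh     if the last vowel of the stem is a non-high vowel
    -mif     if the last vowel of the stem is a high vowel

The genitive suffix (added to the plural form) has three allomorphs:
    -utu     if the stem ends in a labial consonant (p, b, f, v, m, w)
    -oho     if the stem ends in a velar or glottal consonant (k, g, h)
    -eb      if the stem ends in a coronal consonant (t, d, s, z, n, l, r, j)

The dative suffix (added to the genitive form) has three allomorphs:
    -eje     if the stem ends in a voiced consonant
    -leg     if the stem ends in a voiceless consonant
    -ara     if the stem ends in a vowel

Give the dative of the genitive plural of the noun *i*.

Since the last vowel of *i* is /i/ (a high vowel), it takes -mif, giving *imif*.
Since the final consonant of the plural form *imif* is /f/ (labial), it takes -utu, giving *imifutu*.
The genitive form *imifutu* — final sound /u/ (a vowel) → -ara → *imifutuara*.

imifutuara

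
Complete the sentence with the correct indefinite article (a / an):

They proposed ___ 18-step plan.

The indefinite article is chosen by the initial *sound* of the following word, not its spelling.
The number *18* is spoken "eighteen", beginning with /ˌeɪˈtiːn/ — a vowel sound.
So the article is *an*: They proposed an 18-step plan.

an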